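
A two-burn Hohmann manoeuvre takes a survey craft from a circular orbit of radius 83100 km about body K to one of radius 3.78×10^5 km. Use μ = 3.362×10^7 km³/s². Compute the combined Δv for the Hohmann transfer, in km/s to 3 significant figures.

Transfer-ellipse semi-major axis a_t = (r₁ + r₂)/2 = (83100 + 3.780×10^5)/2 = 2.3055×10^5 km.
Circular speed at r₁: v₁ = √(μ/r₁) = √(3.362×10^7/83100) = 20.114 km/s.
Transfer-orbit speed at r₁ (vis-viva equation): v_p = √[μ(2/r₁ − 1/a_t)] = 25.755 km/s.
First burn Δv₁ = |v_p − v₁| = 5.641 km/s.
At r₂, v₂ = √(μ/r₂) = 9.431 km/s.
Transfer-orbit speed at r₂: v_a = √[μ(2/r₂ − 1/a_t)] = 5.662 km/s.
Second burn Δv₂ = |v₂ − v_a| = 3.769 km/s.
Total Δv = Δv₁ + Δv₂ = 9.410 km/s.

Δv = 9.41 km/s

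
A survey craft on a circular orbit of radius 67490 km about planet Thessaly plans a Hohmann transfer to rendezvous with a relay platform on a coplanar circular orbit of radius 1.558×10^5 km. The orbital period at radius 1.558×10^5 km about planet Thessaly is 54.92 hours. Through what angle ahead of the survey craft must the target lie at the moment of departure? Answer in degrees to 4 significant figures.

From Kepler's third law T² = 4π²r³/μ at r = 1.558×10^5 km, T = 54.92 hours = 54.92 × 3600 s = 1.97712×10^5 s: μ = 4π²r³/T² = 3.81941×10^6 km³/s².
Transfer-ellipse semi-major axis a_t = (r₁ + r₂)/2 = (67490 + 1.558×10^5)/2 = 1.11645×10^5 km.
The half-period of the transfer ellipse is t = π√(a_t³/μ) = 59967 s.
Target angular speed ω₂ = √(μ/r₂³) = 3.1779×10^-5 rad/s.
Angle swept by the target during transfer: ω₂·t = 1.9057 rad = 109.19°.
Arrival is 180° from departure on the ellipse, so φ = 180° − 109.19° = 70.81°.

φ = 70.81°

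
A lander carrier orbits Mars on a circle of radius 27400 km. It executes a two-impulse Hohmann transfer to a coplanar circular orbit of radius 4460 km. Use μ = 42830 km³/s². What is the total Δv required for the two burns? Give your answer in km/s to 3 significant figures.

Semi-major axis of the transfer orbit: a_t = (27400 + 4460)/2 = 15930 km.
At r₁ the circular-orbit speed is v₁ = √(μ/r₁) = 1.25026 km/s.
On the transfer ellipse at r₁, vis-viva gives v_a = √[μ(2/r₁ − 1/a_t)] = 0.661543 km/s.
First burn Δv₁ = |v_a − v₁| = 0.5887 km/s.
Circular speed at r₂: v₂ = √(μ/r₂) = 3.0989 km/s.
Transfer-orbit speed at r₂: v_p = √[μ(2/r₂ − 1/a_t)] = 4.0642 km/s.
Second burn Δv₂ = |v₂ − v_p| = 0.9653 km/s.
Δv = Δv₁ + Δv₂ = 0.5887 + 0.9653 = 1.554 km/s.

Δv = 1.55 km/s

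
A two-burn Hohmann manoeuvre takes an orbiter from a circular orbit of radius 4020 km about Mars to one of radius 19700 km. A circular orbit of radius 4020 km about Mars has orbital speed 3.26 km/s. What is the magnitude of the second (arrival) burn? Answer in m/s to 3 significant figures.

From the circular-orbit relation v² = μ/r at r = 4020 km: μ = v²r = (3.26)² × 4020 = 42723.0 km³/s².
Semi-major axis of the transfer orbit: a_t = (4020 + 19700)/2 = 11860 km.
On the circular orbit at r = 19700 km, v_c = √(μ/r) = 1.47264 km/s.
Vis-viva on the transfer ellipse at r = 19700 km gives v_t = √[μ(2/r − 1/a_t)] = 0.857370 km/s.
Δv₂ = |v_t − v_c| = |0.857370 − 1.47264| = 0.6153 km/s.

Δv₂ = 615 m/s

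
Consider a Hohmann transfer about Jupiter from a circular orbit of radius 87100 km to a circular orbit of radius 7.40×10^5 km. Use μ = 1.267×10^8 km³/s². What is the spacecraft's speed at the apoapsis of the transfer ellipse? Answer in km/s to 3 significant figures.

v = 6.01 km/s

The Hohmann ellipse has a_t = (r₁ + r₂)/2 = 4.1355×10^5 km.
The apoapsis of the transfer ellipse is at r = 7.400×10^5 km.
Applying v² = μ(2/r − 1/a_t): v = 6.005 km/s.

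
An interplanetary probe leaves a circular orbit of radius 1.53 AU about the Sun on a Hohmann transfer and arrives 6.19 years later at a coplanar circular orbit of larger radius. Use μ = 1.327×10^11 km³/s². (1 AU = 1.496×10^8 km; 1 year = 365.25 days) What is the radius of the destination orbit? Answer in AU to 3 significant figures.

r₂ = 9.17 AU

In km: r₁ = 1.53 × 1.496×10^8 = 2.28888×10^8 km.
Transfer time t = 6.19 years × 365.25 × 86400 s = 1.95341544×10^8 s, and t = π√(a_t³/μ).
So a_t = (μ t²/π²)^(1/3) = (1.327×10^11 × (1.95341544×10^8)² / π²)^(1/3) = 8.0055×10^8 km.
Since a_t = (r₁ + r₂)/2, r₂ = 2a_t − r₁ = 2×8.0055×10^8 − 2.28888×10^8 = 1.372212×10^9 km.
In AU: r₂ = 1.372212×10^9 / 1.496×10^8 = 9.17 AU.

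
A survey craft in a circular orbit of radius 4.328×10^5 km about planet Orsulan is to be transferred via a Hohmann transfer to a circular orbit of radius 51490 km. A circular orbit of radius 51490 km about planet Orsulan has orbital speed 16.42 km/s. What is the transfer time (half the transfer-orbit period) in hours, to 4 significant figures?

From the circular-orbit relation v² = μ/r at r = 51490 km: μ = v²r = (16.42)² × 51490 = 1.38825×10^7 km³/s².
The Hohmann ellipse has a_t = (r₁ + r₂)/2 = 2.42145×10^5 km.
By Kepler's third law the transfer-orbit period is T = 2π√(a_t³/μ), so t = T/2 = 1.0047×10^5 s.
Converting: 1.0047×10^5 s ÷ 3600 s/hour = 27.91 hours.

t = 27.91 hours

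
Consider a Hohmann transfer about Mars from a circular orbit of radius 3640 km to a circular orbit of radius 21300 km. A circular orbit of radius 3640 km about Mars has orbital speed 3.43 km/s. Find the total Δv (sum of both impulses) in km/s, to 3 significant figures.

Δv = 1.70 km/s

From the circular-orbit relation v² = μ/r at r = 3640 km: μ = v²r = (3.43)² × 3640 = 42824.2 km³/s².
Transfer-ellipse semi-major axis a_t = (r₁ + r₂)/2 = (3640 + 21300)/2 = 12470 km.
Circular speed at r₁: v₁ = √(μ/r₁) = √(42824.2/3640) = 3.430 km/s.
Transfer-orbit speed at r₁ (vis-viva equation): v_p = √[μ(2/r₁ − 1/a_t)] = 4.483 km/s.
First burn Δv₁ = |v_p − v₁| = 1.053 km/s.
Circular speed at r₂: v₂ = √(μ/r₂) = 1.418 km/s.
Transfer-orbit speed at r₂: v_a = √[μ(2/r₂ − 1/a_t)] = 0.7661 km/s.
Second burn Δv₂ = |v₂ − v_a| = 0.6519 km/s.
Total Δv = Δv₁ + Δv₂ = 1.705 km/s.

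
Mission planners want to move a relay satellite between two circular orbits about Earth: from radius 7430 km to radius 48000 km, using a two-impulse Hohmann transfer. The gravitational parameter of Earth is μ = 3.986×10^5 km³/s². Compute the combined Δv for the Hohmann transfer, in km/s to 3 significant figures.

Δv = 3.70 km/s

Transfer-ellipse semi-major axis a_t = (r₁ + r₂)/2 = (7430 + 48000)/2 = 27715 km.
At r₁ the circular-orbit speed is v₁ = √(μ/r₁) = 7.3244 km/s.
Transfer-orbit speed at r₁ (vis-viva): v_p = √[μ(2/r₁ − 1/a_t)] = 9.6391 km/s.
First burn Δv₁ = |v_p − v₁| = 2.3147 km/s.
Circular speed at r₂: v₂ = √(μ/r₂) = 2.8817 km/s.
Transfer-orbit speed at r₂: v_a = √[μ(2/r₂ − 1/a_t)] = 1.4921 km/s.
Second burn Δv₂ = |v₂ − v_a| = 1.3896 km/s.
Total Δv = Δv₁ + Δv₂ = 3.704 km/s.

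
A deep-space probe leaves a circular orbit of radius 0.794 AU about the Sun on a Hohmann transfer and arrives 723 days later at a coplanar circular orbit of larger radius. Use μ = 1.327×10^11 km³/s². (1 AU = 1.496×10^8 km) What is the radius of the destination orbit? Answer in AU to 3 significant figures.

In km: r₁ = 0.794 × 1.496×10^8 = 1.187824×10^8 km.
Transfer time t = 723 days = 6.24672×10^7 s, and t = π√(a_t³/μ).
So a_t = (μ t²/π²)^(1/3) = (1.327×10^11 × (6.24672×10^7)² / π²)^(1/3) = 3.7436×10^8 km.
Since a_t = (r₁ + r₂)/2, r₂ = 2a_t − r₁ = 2×3.7436×10^8 − 1.187824×10^8 = 6.299376×10^8 km.
In AU: r₂ = 6.299376×10^8 / 1.496×10^8 = 4.21 AU.

r₂ = 4.21 AU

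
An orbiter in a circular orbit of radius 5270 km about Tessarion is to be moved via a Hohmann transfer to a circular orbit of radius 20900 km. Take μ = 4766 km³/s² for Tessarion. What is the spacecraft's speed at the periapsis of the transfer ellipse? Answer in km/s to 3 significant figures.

v = 1.20 km/s

The Hohmann ellipse has a_t = (r₁ + r₂)/2 = 13085 km.
At periapsis, r = 5270 km.
Applying v² = μ(2/r − 1/a_t): v = 1.202 km/s.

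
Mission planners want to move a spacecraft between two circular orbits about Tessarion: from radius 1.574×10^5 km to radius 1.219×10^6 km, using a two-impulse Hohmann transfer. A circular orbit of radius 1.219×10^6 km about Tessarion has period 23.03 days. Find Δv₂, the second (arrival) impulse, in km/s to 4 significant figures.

Δv₂ = 2.008 km/s

From Kepler's third law T² = 4π²r³/μ at r = 1.219×10^6 km, T = 23.03 days = 23.03 × 86400 s = 1.989792×10^6 s: μ = 4π²r³/T² = 1.80616×10^7 km³/s².
Transfer-ellipse semi-major axis a_t = (r₁ + r₂)/2 = (1.574×10^5 + 1.219×10^6)/2 = 6.882×10^5 km.
On the circular orbit at r = 1.219×10^6 km, v_c = √(μ/r) = 3.849 km/s.
Vis-viva on the transfer ellipse at r = 1.219×10^6 km gives v_t = √[μ(2/r − 1/a_t)] = 1.841 km/s.
Δv₂ = |v_t − v_c| = |1.841 − 3.849| = 2.008 km/s.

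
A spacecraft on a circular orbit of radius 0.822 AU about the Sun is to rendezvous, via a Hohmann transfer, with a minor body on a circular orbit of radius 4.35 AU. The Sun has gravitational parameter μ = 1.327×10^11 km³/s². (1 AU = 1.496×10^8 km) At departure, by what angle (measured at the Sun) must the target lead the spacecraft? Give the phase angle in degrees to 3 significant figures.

In km: r₁ = 0.822 × 1.496×10^8 = 1.229712×10^8 km; r₂ = 4.35 × 1.496×10^8 = 6.5076×10^8 km.
The Hohmann ellipse has a_t = (r₁ + r₂)/2 = 3.868656×10^8 km.
Transfer time t = π√(a_t³/μ) = 6.562×10^7 s.
Target angular speed ω₂ = √(μ/r₂³) = 2.194×10^-8 rad/s.
Angle swept by the target during transfer: ω₂·t = 1.440 rad = 82.51°.
Arrival is 180° from departure on the ellipse, so φ = 180° − 82.51° = 97.5°.

φ = 97.5°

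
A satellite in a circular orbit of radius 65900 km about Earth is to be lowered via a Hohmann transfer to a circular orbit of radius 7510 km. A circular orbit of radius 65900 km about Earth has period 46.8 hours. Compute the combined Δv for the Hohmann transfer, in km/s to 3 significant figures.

From Kepler's third law T² = 4π²r³/μ at r = 65900 km, T = 46.8 hours = 46.8 × 3600 s = 1.6848×10^5 s: μ = 4π²r³/T² = 3.98033×10^5 km³/s².
Transfer-ellipse semi-major axis a_t = (r₁ + r₂)/2 = (65900 + 7510)/2 = 36705 km.
At r₁ the circular-orbit speed is v₁ = √(μ/r₁) = 2.458 km/s.
Transfer-orbit speed at r₁ (vis-viva): v_a = √[μ(2/r₁ − 1/a_t)] = 1.112 km/s.
First burn Δv₁ = |v_a − v₁| = 1.346 km/s.
Circular speed at r₂: v₂ = √(μ/r₂) = 7.280 km/s.
Transfer-orbit speed at r₂: v_p = √[μ(2/r₂ − 1/a_t)] = 9.755 km/s.
Second burn Δv₂ = |v₂ − v_p| = 2.475 km/s.
Total Δv = Δv₁ + Δv₂ = 3.821 km/s.

Δv = 3.82 km/s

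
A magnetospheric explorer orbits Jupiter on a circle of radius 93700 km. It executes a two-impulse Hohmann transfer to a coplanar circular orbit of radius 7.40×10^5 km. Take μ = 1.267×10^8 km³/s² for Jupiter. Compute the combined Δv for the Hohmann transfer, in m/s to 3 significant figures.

Δv = 19100 m/s

The Hohmann ellipse has a_t = (r₁ + r₂)/2 = 4.1685×10^5 km.
Circular speed at r₁: v₁ = √(μ/r₁) = √(1.267×10^8/93700) = 36.77 km/s.
On the transfer ellipse at r₁, v² = μ(2/r − 1/a) gives v_p = √[μ(2/r₁ − 1/a_t)] = 48.99 km/s.
First burn Δv₁ = |v_p − v₁| = 12.22 km/s.
At r₂, v₂ = √(μ/r₂) = 13.085 km/s.
Transfer-orbit speed at r₂: v_a = √[μ(2/r₂ − 1/a_t)] = 6.2037 km/s.
Second burn Δv₂ = |v₂ − v_a| = 6.881 km/s.
Total Δv = Δv₁ + Δv₂ = 19.10 km/s.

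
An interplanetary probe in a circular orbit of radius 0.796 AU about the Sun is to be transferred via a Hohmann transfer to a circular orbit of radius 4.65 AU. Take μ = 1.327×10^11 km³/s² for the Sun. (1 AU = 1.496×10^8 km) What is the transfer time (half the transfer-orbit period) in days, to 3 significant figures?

t = 821 days

In km: r₁ = 0.796 × 1.496×10^8 = 1.190816×10^8 km; r₂ = 4.65 × 1.496×10^8 = 6.9564×10^8 km.
Transfer-ellipse semi-major axis a_t = (r₁ + r₂)/2 = (1.190816×10^8 + 6.9564×10^8)/2 = 4.073608×10^8 km.
By Kepler's third law the transfer-orbit period is T = 2π√(a_t³/μ), so t = T/2 = 7.091×10^7 s.
Converting: 7.091×10^7 s ÷ 86400 s/day = 821 days.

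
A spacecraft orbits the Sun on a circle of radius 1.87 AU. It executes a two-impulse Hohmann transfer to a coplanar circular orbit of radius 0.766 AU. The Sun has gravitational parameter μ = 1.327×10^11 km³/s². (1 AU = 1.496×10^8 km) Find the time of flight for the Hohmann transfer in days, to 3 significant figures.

In km: r₁ = 1.87 × 1.496×10^8 = 2.79752×10^8 km; r₂ = 0.766 × 1.496×10^8 = 1.145936×10^8 km.
Transfer-ellipse semi-major axis a_t = (r₁ + r₂)/2 = (2.79752×10^8 + 1.145936×10^8)/2 = 1.971728×10^8 km.
By Kepler's third law the transfer-orbit period is T = 2π√(a_t³/μ), so t = T/2 = 2.388×10^7 s.
Converting: 2.388×10^7 s ÷ 86400 s/day = 276 days.

t = 276 days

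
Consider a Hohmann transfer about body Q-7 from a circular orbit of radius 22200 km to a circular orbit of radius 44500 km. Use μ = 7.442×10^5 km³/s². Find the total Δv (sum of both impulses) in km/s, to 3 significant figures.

Semi-major axis of the transfer orbit: a_t = (22200 + 44500)/2 = 33350 km.
At r₁ the circular-orbit speed is v₁ = √(μ/r₁) = 5.7899 km/s.
On the transfer ellipse at r₁, v² = μ(2/r − 1/a) gives v_p = √[μ(2/r₁ − 1/a_t)] = 6.6881 km/s.
First burn Δv₁ = |v_p − v₁| = 0.8982 km/s.
At r₂, v₂ = √(μ/r₂) = 4.0894 km/s.
Transfer-orbit speed at r₂: v_a = √[μ(2/r₂ − 1/a_t)] = 3.3365 km/s.
Second burn Δv₂ = |v₂ − v_a| = 0.7529 km/s.
Total Δv = Δv₁ + Δv₂ = 1.651 km/s.

Δv = 1.65 km/s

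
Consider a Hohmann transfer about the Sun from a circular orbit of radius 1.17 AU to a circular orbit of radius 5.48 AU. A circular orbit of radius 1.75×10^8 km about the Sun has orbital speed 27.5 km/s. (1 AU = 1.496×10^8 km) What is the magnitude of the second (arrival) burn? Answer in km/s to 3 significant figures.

Δv₂ = 5.17 km/s

From the circular-orbit relation v² = μ/r at r = 1.75×10^8 km: μ = v²r = (27.5)² × 1.75×10^8 = 1.32344×10^11 km³/s².
In km: r₁ = 1.17 × 1.496×10^8 = 1.75032×10^8 km; r₂ = 5.48 × 1.496×10^8 = 8.19808×10^8 km.
The Hohmann ellipse has a_t = (r₁ + r₂)/2 = 4.9742×10^8 km.
Circular speed at r = 8.19808×10^8 km: v_c = √(μ/r) = 12.706 km/s.
Vis-viva on the transfer ellipse at r = 8.19808×10^8 km gives v_t = √[μ(2/r − 1/a_t)] = 7.5369 km/s.
Δv₂ = |v_t − v_c| = |7.5369 − 12.706| = 5.169 km/s.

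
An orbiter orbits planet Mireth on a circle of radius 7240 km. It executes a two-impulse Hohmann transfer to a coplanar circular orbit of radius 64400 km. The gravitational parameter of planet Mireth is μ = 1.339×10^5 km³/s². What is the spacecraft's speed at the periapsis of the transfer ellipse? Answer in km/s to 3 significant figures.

v = 5.77 km/s

Semi-major axis of the transfer orbit: a_t = (7240 + 64400)/2 = 35820 km.
The periapsis of the transfer ellipse is at r = 7240 km.
Applying v² = μ(2/r − 1/a_t): v = 5.766 km/s.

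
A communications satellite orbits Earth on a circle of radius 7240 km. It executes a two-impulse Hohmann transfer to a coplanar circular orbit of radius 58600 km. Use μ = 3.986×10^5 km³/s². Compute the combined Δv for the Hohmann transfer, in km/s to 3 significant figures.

Semi-major axis of the transfer orbit: a_t = (7240 + 58600)/2 = 32920 km.
Circular speed at r₁: v₁ = √(μ/r₁) = √(3.986×10^5/7240) = 7.420 km/s.
On the transfer ellipse at r₁, vis-viva equation gives v_p = √[μ(2/r₁ − 1/a_t)] = 9.900 km/s.
First burn Δv₁ = |v_p − v₁| = 2.480 km/s.
Circular speed at r₂: v₂ = √(μ/r₂) = 2.608 km/s.
Transfer-orbit speed at r₂: v_a = √[μ(2/r₂ − 1/a_t)] = 1.223 km/s.
Second burn Δv₂ = |v₂ − v_a| = 1.385 km/s.
Total Δv = Δv₁ + Δv₂ = 3.865 km/s.

Δv = 3.86 km/s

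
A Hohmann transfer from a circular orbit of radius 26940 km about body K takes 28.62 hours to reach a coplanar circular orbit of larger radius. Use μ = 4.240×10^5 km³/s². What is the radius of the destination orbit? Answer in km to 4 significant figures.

r₂ = 1.270×10^5 km

Transfer time t = 28.62 hours = 1.03032×10^5 s, and t = π√(a_t³/μ).
So a_t = (μ t²/π²)^(1/3) = (4.240×10^5 × (1.03032×10^5)² / π²)^(1/3) = 76973 km.
Since a_t = (r₁ + r₂)/2, r₂ = 2a_t − r₁ = 2×76973 − 26940 = 1.27006×10^5 km.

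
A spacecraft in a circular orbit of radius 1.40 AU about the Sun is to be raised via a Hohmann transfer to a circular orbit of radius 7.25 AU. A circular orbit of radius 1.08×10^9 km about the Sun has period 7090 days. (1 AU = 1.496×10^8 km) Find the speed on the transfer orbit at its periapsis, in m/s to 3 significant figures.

From Kepler's third law T² = 4π²r³/μ at r = 1.08×10^9 km, T = 7090 days = 7090 × 86400 s = 6.12576×10^8 s: μ = 4π²r³/T² = 1.32529×10^11 km³/s².
In km: r₁ = 1.40 × 1.496×10^8 = 2.0944×10^8 km; r₂ = 7.25 × 1.496×10^8 = 1.0846×10^9 km.
Transfer-ellipse semi-major axis a_t = (r₁ + r₂)/2 = (2.0944×10^8 + 1.0846×10^9)/2 = 6.4702×10^8 km.
The periapsis of the transfer ellipse is at r = 2.0944×10^8 km.
Applying v² = μ(2/r − 1/a_t): v = 32.57 km/s.

v = 32600 m/s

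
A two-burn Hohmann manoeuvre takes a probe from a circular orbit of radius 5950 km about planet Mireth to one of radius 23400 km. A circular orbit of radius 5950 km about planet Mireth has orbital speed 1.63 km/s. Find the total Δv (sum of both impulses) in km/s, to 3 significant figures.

From the circular-orbit relation v² = μ/r at r = 5950 km: μ = v²r = (1.63)² × 5950 = 15808.6 km³/s².
Semi-major axis of the transfer orbit: a_t = (5950 + 23400)/2 = 14675 km.
Circular speed at r₁: v₁ = √(μ/r₁) = √(15808.6/5950) = 1.6300 km/s.
Transfer-orbit speed at r₁ (vis-viva): v_p = √[μ(2/r₁ − 1/a_t)] = 2.0583 km/s.
First burn Δv₁ = |v_p − v₁| = 0.4283 km/s.
Circular speed at r₂: v₂ = √(μ/r₂) = 0.82194 km/s.
Transfer-orbit speed at r₂: v_a = √[μ(2/r₂ − 1/a_t)] = 0.52337 km/s.
Second burn Δv₂ = |v₂ − v_a| = 0.2986 km/s.
Δv = Δv₁ + Δv₂ = 0.4283 + 0.2986 = 0.7269 km/s.

Δv = 0.727 km/s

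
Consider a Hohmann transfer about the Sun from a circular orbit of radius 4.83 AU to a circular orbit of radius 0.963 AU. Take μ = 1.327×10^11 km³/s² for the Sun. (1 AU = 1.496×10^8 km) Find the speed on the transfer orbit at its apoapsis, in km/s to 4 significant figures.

In km: r₁ = 4.83 × 1.496×10^8 = 7.22568×10^8 km; r₂ = 0.963 × 1.496×10^8 = 1.440648×10^8 km.
Transfer-ellipse semi-major axis a_t = (r₁ + r₂)/2 = (7.22568×10^8 + 1.440648×10^8)/2 = 4.333164×10^8 km.
At apoapsis, r = 7.22568×10^8 km.
Vis-viva: v = √[μ(2/r − 1/a_t)] = √[1.327×10^11 × (2/7.22568×10^8 − 1/4.333164×10^8)] = 7.814 km/s.

v = 7.814 km/s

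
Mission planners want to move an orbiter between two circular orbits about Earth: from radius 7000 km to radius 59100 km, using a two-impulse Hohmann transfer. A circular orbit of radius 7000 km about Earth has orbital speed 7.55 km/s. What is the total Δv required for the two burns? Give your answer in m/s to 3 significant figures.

From the circular-orbit relation v² = μ/r at r = 7000 km: μ = v²r = (7.55)² × 7000 = 3.99018×10^5 km³/s².
The Hohmann ellipse has a_t = (r₁ + r₂)/2 = 33050 km.
Circular speed at r₁: v₁ = √(μ/r₁) = √(3.99018×10^5/7000) = 7.5500 km/s.
On the transfer ellipse at r₁, v² = μ(2/r − 1/a) gives v_p = √[μ(2/r₁ − 1/a_t)] = 10.096 km/s.
First burn Δv₁ = |v_p − v₁| = 2.546 km/s.
At r₂, v₂ = √(μ/r₂) = 2.5984 km/s.
Transfer-orbit speed at r₂: v_a = √[μ(2/r₂ − 1/a_t)] = 1.1958 km/s.
Second burn Δv₂ = |v₂ − v_a| = 1.403 km/s.
Δv = Δv₁ + Δv₂ = 2.546 + 1.403 = 3.949 km/s.

Δv = 3950 m/s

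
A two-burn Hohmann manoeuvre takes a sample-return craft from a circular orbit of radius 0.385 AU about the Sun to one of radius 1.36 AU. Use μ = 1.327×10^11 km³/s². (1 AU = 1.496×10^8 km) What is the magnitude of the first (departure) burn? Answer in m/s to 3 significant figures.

Δv₁ = 11900 m/s

In km: r₁ = 0.385 × 1.496×10^8 = 5.7596×10^7 km; r₂ = 1.36 × 1.496×10^8 = 2.03456×10^8 km.
The Hohmann ellipse has a_t = (r₁ + r₂)/2 = 1.30526×10^8 km.
Circular speed at r = 5.7596×10^7 km: v_c = √(μ/r) = 48.00 km/s.
Vis-viva on the transfer ellipse at r = 5.7596×10^7 km gives v_t = √[μ(2/r − 1/a_t)] = 59.93 km/s.
Δv₁ = |v_t − v_c| = |59.93 − 48.00| = 11.93 km/s.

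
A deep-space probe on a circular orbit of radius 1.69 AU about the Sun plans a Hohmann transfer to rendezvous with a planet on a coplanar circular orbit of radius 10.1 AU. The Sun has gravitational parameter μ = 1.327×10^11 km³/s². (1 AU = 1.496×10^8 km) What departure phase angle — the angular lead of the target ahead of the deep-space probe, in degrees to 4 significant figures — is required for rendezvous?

φ = 99.74°

In km: r₁ = 1.69 × 1.496×10^8 = 2.52824×10^8 km; r₂ = 10.1 × 1.496×10^8 = 1.51096×10^9 km.
Semi-major axis of the transfer orbit: a_t = (2.52824×10^8 + 1.51096×10^9)/2 = 8.81892×10^8 km.
Transfer time t = π√(a_t³/μ) = 2.25859×10^8 s.
Target angular speed ω₂ = √(μ/r₂³) = 6.20235×10^-9 rad/s.
Angle swept by the target during transfer: ω₂·t = 1.40086 rad = 80.26°.
Arrival is 180° from departure on the ellipse, so φ = 180° − 80.26° = 99.74°.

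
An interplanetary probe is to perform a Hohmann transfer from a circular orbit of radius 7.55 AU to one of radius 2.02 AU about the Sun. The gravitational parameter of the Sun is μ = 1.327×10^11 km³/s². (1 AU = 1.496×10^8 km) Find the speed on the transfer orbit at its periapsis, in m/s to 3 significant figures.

In km: r₁ = 7.55 × 1.496×10^8 = 1.12948×10^9 km; r₂ = 2.02 × 1.496×10^8 = 3.02192×10^8 km.
The Hohmann ellipse has a_t = (r₁ + r₂)/2 = 7.15836×10^8 km.
At periapsis, r = 3.02192×10^8 km.
Applying v² = μ(2/r − 1/a_t): v = 26.32 km/s.

v = 26300 m/s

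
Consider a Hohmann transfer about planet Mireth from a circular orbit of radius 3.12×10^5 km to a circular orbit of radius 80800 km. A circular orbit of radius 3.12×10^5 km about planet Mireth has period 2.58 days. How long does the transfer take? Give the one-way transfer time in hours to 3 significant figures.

From Kepler's third law T² = 4π²r³/μ at r = 3.12×10^5 km, T = 2.58 days = 2.58 × 86400 s = 2.22912×10^5 s: μ = 4π²r³/T² = 2.41300×10^7 km³/s².
The Hohmann ellipse has a_t = (r₁ + r₂)/2 = 1.964×10^5 km.
Transfer time t = π√(a_t³/μ) = π√((1.964×10^5)³ / 2.41300×10^7) = 55670 s.
Converting: 55670 s ÷ 3600 s/hour = 15.5 hours.

t = 15.5 hours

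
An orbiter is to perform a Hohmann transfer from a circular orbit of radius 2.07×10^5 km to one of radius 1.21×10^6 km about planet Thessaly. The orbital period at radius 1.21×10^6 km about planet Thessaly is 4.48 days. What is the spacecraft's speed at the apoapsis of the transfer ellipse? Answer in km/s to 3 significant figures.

v = 10.6 km/s

From Kepler's third law T² = 4π²r³/μ at r = 1.21×10^6 km, T = 4.48 days = 4.48 × 86400 s = 3.87072×10^5 s: μ = 4π²r³/T² = 4.66802×10^8 km³/s².
Semi-major axis of the transfer orbit: a_t = (2.070×10^5 + 1.210×10^6)/2 = 7.085×10^5 km.
At apoapsis, r = 1.210×10^6 km.
Vis-viva: v = √[μ(2/r − 1/a_t)] = √[4.66802×10^8 × (2/1.210×10^6 − 1/7.085×10^5)] = 10.62 km/s.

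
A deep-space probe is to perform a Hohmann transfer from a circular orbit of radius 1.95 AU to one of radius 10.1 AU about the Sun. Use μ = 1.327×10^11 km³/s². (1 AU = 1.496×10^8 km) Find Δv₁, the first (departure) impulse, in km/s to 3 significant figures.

Δv₁ = 6.29 km/s

In km: r₁ = 1.95 × 1.496×10^8 = 2.9172×10^8 km; r₂ = 10.1 × 1.496×10^8 = 1.51096×10^9 km.
Transfer-ellipse semi-major axis a_t = (r₁ + r₂)/2 = (2.9172×10^8 + 1.51096×10^9)/2 = 9.0134×10^8 km.
Circular speed at r = 2.9172×10^8 km: v_c = √(μ/r) = 21.328 km/s.
Transfer-orbit speed at the same r (vis-viva, a = a_t): v_t = √[μ(2/r − 1/a_t)] = 27.614 km/s.
Δv₁ = |v_t − v_c| = |27.614 − 21.328| = 6.286 km/s.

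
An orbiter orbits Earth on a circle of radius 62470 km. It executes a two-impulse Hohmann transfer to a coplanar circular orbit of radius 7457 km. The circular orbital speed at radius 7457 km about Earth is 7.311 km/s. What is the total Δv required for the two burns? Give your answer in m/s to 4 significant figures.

Δv = 3821 m/s

From the circular-orbit relation v² = μ/r at r = 7457 km: μ = v²r = (7.311)² × 7457 = 3.98582×10^5 km³/s².
Semi-major axis of the transfer orbit: a_t = (62470 + 7457)/2 = 34963.5 km.
Circular speed at r₁: v₁ = √(μ/r₁) = √(3.98582×10^5/62470) = 2.5259 km/s.
Transfer-orbit speed at r₁ (vis-viva): v_a = √[μ(2/r₁ − 1/a_t)] = 1.1665 km/s.
First burn Δv₁ = |v_a − v₁| = 1.3594 km/s.
Circular speed at r₂: v₂ = √(μ/r₂) = 7.3110 km/s.
Transfer-orbit speed at r₂: v_p = √[μ(2/r₂ − 1/a_t)] = 9.7725 km/s.
Second burn Δv₂ = |v₂ − v_p| = 2.4615 km/s.
Total Δv = Δv₁ + Δv₂ = 3.821 km/s.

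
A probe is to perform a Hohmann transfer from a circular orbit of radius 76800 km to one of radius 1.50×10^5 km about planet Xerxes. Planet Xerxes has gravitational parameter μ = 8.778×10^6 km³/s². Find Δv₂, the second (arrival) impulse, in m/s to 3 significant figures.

Semi-major axis of the transfer orbit: a_t = (76800 + 1.500×10^5)/2 = 1.134×10^5 km.
On the circular orbit at r = 1.500×10^5 km, v_c = √(μ/r) = 7.6498 km/s.
Vis-viva on the transfer ellipse at r = 1.500×10^5 km gives v_t = √[μ(2/r − 1/a_t)] = 6.2954 km/s.
Δv₂ = |v_t − v_c| = |6.2954 − 7.6498| = 1.354 km/s.

Δv₂ = 1350 m/s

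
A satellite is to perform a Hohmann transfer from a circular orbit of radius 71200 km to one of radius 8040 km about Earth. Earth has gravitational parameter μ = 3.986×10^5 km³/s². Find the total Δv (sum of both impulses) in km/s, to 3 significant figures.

The Hohmann ellipse has a_t = (r₁ + r₂)/2 = 39620 km.
At r₁ the circular-orbit speed is v₁ = √(μ/r₁) = 2.366 km/s.
Transfer-orbit speed at r₁ (vis-viva equation): v_a = √[μ(2/r₁ − 1/a_t)] = 1.066 km/s.
First burn Δv₁ = |v_a − v₁| = 1.300 km/s.
At r₂, v₂ = √(μ/r₂) = 7.041 km/s.
Transfer-orbit speed at r₂: v_p = √[μ(2/r₂ − 1/a_t)] = 9.439 km/s.
Second burn Δv₂ = |v₂ − v_p| = 2.398 km/s.
Δv = Δv₁ + Δv₂ = 1.300 + 2.398 = 3.698 km/s.

Δv = 3.70 km/s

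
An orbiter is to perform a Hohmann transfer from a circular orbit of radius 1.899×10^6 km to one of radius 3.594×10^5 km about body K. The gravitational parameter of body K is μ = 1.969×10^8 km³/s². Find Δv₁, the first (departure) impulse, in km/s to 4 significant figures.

Δv₁ = 4.438 km/s

The Hohmann ellipse has a_t = (r₁ + r₂)/2 = 1.1292×10^6 km.
On the circular orbit at r = 1.899×10^6 km, v_c = √(μ/r) = 10.183 km/s.
Vis-viva on the transfer ellipse at r = 1.899×10^6 km gives v_t = √[μ(2/r − 1/a_t)] = 5.7447 km/s.
Δv₁ = |v_t − v_c| = |5.7447 − 10.183| = 4.438 km/s.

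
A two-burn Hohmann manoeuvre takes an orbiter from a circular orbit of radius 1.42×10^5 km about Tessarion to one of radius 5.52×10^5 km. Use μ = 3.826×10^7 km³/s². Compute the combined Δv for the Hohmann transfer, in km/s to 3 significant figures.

The Hohmann ellipse has a_t = (r₁ + r₂)/2 = 3.470×10^5 km.
Circular speed at r₁: v₁ = √(μ/r₁) = √(3.826×10^7/1.420×10^5) = 16.415 km/s.
Transfer-orbit speed at r₁ (vis-viva): v_p = √[μ(2/r₁ − 1/a_t)] = 20.703 km/s.
First burn Δv₁ = |v_p − v₁| = 4.288 km/s.
At r₂, v₂ = √(μ/r₂) = 8.3254 km/s.
Transfer-orbit speed at r₂: v_a = √[μ(2/r₂ − 1/a_t)] = 5.3258 km/s.
Second burn Δv₂ = |v₂ − v_a| = 3.000 km/s.
Δv = Δv₁ + Δv₂ = 4.288 + 3.000 = 7.288 km/s.

Δv = 7.29 km/s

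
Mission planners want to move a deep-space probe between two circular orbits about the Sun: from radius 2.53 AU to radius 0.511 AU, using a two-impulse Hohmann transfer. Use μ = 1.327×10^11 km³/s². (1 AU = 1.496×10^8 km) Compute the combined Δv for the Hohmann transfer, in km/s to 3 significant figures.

Δv = 19.9 km/s

In km: r₁ = 2.53 × 1.496×10^8 = 3.78488×10^8 km; r₂ = 0.511 × 1.496×10^8 = 7.64456×10^7 km.
Semi-major axis of the transfer orbit: a_t = (3.78488×10^8 + 7.64456×10^7)/2 = 2.274668×10^8 km.
Circular speed at r₁: v₁ = √(μ/r₁) = √(1.327×10^11/3.78488×10^8) = 18.72 km/s.
On the transfer ellipse at r₁, v² = μ(2/r − 1/a) gives v_a = √[μ(2/r₁ − 1/a_t)] = 10.85 km/s.
First burn Δv₁ = |v_a − v₁| = 7.870 km/s.
At r₂, v₂ = √(μ/r₂) = 41.66 km/s.
Transfer-orbit speed at r₂: v_p = √[μ(2/r₂ − 1/a_t)] = 53.74 km/s.
Second burn Δv₂ = |v₂ − v_p| = 12.08 km/s.
Δv = Δv₁ + Δv₂ = 7.870 + 12.08 = 19.95 km/s.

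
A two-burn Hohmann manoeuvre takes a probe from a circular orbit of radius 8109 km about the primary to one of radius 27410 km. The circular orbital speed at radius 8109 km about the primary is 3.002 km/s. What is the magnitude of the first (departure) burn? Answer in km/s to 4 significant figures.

From the circular-orbit relation v² = μ/r at r = 8109 km: μ = v²r = (3.002)² × 8109 = 73078.3 km³/s².
The Hohmann ellipse has a_t = (r₁ + r₂)/2 = 17759.5 km.
On the circular orbit at r = 8109 km, v_c = √(μ/r) = 3.0020 km/s.
Vis-viva on the transfer ellipse at r = 8109 km gives v_t = √[μ(2/r − 1/a_t)] = 3.7295 km/s.
Δv₁ = |v_t − v_c| = |3.7295 − 3.0020| = 0.7275 km/s.

Δv₁ = 0.7275 km/s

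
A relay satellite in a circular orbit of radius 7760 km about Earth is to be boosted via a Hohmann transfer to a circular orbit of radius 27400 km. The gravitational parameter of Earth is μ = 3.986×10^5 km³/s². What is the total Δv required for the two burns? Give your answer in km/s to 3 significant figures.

Semi-major axis of the transfer orbit: a_t = (7760 + 27400)/2 = 17580 km.
Circular speed at r₁: v₁ = √(μ/r₁) = √(3.986×10^5/7760) = 7.167 km/s.
On the transfer ellipse at r₁, vis-viva equation gives v_p = √[μ(2/r₁ − 1/a_t)] = 8.948 km/s.
First burn Δv₁ = |v_p − v₁| = 1.781 km/s.
Circular speed at r₂: v₂ = √(μ/r₂) = 3.814 km/s.
Transfer-orbit speed at r₂: v_a = √[μ(2/r₂ − 1/a_t)] = 2.534 km/s.
Second burn Δv₂ = |v₂ − v_a| = 1.280 km/s.
Total Δv = Δv₁ + Δv₂ = 3.061 km/s.

Δv = 3.06 km/s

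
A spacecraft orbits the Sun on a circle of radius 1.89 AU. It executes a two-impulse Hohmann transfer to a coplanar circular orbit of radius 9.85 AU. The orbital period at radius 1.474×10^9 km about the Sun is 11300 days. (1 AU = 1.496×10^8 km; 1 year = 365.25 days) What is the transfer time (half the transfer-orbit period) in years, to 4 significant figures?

From Kepler's third law T² = 4π²r³/μ at r = 1.474×10^9 km, T = 11300 days = 11300 × 86400 s = 9.7632×10^8 s: μ = 4π²r³/T² = 1.32638×10^11 km³/s².
In km: r₁ = 1.89 × 1.496×10^8 = 2.82744×10^8 km; r₂ = 9.85 × 1.496×10^8 = 1.47356×10^9 km.
The Hohmann ellipse has a_t = (r₁ + r₂)/2 = 8.78152×10^8 km.
By Kepler's third law the transfer-orbit period is T = 2π√(a_t³/μ), so t = T/2 = 2.2448×10^8 s.
Converting: 2.2448×10^8 s ÷ 3.15576×10^7 s/year (365.25 × 86400) = 7.113 years.

t = 7.113 years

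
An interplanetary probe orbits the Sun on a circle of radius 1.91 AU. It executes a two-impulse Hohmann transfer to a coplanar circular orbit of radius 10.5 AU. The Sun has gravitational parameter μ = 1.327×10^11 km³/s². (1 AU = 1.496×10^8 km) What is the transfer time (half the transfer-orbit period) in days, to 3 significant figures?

In km: r₁ = 1.91 × 1.496×10^8 = 2.85736×10^8 km; r₂ = 10.5 × 1.496×10^8 = 1.5708×10^9 km.
Semi-major axis of the transfer orbit: a_t = (2.85736×10^8 + 1.5708×10^9)/2 = 9.28268×10^8 km.
By Kepler's third law the transfer-orbit period is T = 2π√(a_t³/μ), so t = T/2 = 2.439×10^8 s.
Converting: 2.439×10^8 s ÷ 86400 s/day = 2820 days.

t = 2820 days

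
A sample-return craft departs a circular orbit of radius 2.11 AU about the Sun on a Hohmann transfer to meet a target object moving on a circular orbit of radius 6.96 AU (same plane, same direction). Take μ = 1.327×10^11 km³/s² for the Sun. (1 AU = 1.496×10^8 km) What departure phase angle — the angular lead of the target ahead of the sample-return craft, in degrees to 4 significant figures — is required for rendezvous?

φ = 85.33°

In km: r₁ = 2.11 × 1.496×10^8 = 3.15656×10^8 km; r₂ = 6.96 × 1.496×10^8 = 1.041216×10^9 km.
Semi-major axis of the transfer orbit: a_t = (3.15656×10^8 + 1.041216×10^9)/2 = 6.78436×10^8 km.
The half-period of the transfer ellipse is t = π√(a_t³/μ) = 1.5240×10^8 s.
The target's mean motion on its circular orbit is ω₂ = √(μ/r₂³) = 1.0842×10^-8 rad/s.
Angle swept by the target during transfer: ω₂·t = 1.6523 rad = 94.67°.
Arrival is 180° from departure on the ellipse, so φ = 180° − 94.67° = 85.33°.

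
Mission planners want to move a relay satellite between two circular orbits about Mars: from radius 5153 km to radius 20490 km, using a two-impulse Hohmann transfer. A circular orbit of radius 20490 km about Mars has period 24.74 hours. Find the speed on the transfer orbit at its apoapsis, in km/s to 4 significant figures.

v = 0.9164 km/s

From Kepler's third law T² = 4π²r³/μ at r = 20490 km, T = 24.74 hours = 24.74 × 3600 s = 89064 s: μ = 4π²r³/T² = 42813.5 km³/s².
Semi-major axis of the transfer orbit: a_t = (5153 + 20490)/2 = 12821.5 km.
The apoapsis of the transfer ellipse is at r = 20490 km.
Vis-viva: v = √[μ(2/r − 1/a_t)] = √[42813.5 × (2/20490 − 1/12821.5)] = 0.9164 km/s.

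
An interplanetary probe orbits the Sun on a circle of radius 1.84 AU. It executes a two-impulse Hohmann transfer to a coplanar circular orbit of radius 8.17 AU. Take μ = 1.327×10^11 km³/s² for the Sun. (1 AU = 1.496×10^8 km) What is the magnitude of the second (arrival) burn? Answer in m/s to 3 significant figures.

Δv₂ = 4100 m/s

In km: r₁ = 1.84 × 1.496×10^8 = 2.75264×10^8 km; r₂ = 8.17 × 1.496×10^8 = 1.222232×10^9 km.
Transfer-ellipse semi-major axis a_t = (r₁ + r₂)/2 = (2.75264×10^8 + 1.222232×10^9)/2 = 7.48748×10^8 km.
Circular speed at r = 1.222232×10^9 km: v_c = √(μ/r) = 10.42 km/s.
Transfer-orbit speed at the same r (vis-viva, a = a_t): v_t = √[μ(2/r − 1/a_t)] = 6.318 km/s.
Δv₂ = |v_t − v_c| = |6.318 − 10.42| = 4.102 km/s.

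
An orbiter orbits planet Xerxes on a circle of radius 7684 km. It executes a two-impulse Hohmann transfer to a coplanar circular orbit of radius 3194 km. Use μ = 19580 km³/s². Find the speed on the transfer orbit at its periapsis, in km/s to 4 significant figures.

v = 2.943 km/s

The Hohmann ellipse has a_t = (r₁ + r₂)/2 = 5439 km.
At periapsis, r = 3194 km.
From the vis-viva equation, v = √[μ(2/r − 1/a_t)] = 2.943 km/s.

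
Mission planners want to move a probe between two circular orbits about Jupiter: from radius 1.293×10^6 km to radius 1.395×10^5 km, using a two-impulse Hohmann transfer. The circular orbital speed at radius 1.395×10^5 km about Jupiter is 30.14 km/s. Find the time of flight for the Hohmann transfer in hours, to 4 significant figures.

t = 46.99 hours

From the circular-orbit relation v² = μ/r at r = 1.395×10^5 km: μ = v²r = (30.14)² × 1.395×10^5 = 1.26725×10^8 km³/s².
Transfer-ellipse semi-major axis a_t = (r₁ + r₂)/2 = (1.293×10^6 + 1.395×10^5)/2 = 7.1625×10^5 km.
Half the transfer-orbit period gives t = π√(a_t³/μ) = 1.6917×10^5 s.
Converting: 1.6917×10^5 s ÷ 3600 s/hour = 46.99 hours.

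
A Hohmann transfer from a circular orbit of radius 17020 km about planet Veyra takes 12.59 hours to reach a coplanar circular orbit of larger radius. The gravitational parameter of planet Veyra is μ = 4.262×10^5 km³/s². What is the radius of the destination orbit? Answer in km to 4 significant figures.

Transfer time t = 12.59 hours = 45324 s, and t = π√(a_t³/μ).
So a_t = (μ t²/π²)^(1/3) = (4.262×10^5 × (45324)² / π²)^(1/3) = 44599 km.
Since a_t = (r₁ + r₂)/2, r₂ = 2a_t − r₁ = 2×44599 − 17020 = 72178 km.

r₂ = 72180 km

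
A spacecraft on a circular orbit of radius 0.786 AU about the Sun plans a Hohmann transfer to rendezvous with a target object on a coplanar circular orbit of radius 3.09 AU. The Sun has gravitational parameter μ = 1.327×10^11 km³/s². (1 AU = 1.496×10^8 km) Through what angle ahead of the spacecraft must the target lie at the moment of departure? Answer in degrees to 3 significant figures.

φ = 90.6°

In km: r₁ = 0.786 × 1.496×10^8 = 1.175856×10^8 km; r₂ = 3.09 × 1.496×10^8 = 4.62264×10^8 km.
Semi-major axis of the transfer orbit: a_t = (1.175856×10^8 + 4.62264×10^8)/2 = 2.899248×10^8 km.
The half-period of the transfer ellipse is t = π√(a_t³/μ) = 4.2574×10^7 s.
Target angular speed ω₂ = √(μ/r₂³) = 3.6652×10^-8 rad/s.
Angle swept by the target during transfer: ω₂·t = 1.56042 rad = 89.41°.
Arrival is 180° from departure on the ellipse, so φ = 180° − 89.41° = 90.6°.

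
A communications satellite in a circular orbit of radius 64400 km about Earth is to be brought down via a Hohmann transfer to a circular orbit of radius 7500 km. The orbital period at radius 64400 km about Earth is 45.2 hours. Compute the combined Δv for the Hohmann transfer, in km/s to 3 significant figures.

From Kepler's third law T² = 4π²r³/μ at r = 64400 km, T = 45.2 hours = 45.2 × 3600 s = 1.6272×10^5 s: μ = 4π²r³/T² = 3.98231×10^5 km³/s².
Semi-major axis of the transfer orbit: a_t = (64400 + 7500)/2 = 35950 km.
At r₁ the circular-orbit speed is v₁ = √(μ/r₁) = 2.487 km/s.
Transfer-orbit speed at r₁ (vis-viva equation): v_a = √[μ(2/r₁ − 1/a_t)] = 1.136 km/s.
First burn Δv₁ = |v_a − v₁| = 1.351 km/s.
Circular speed at r₂: v₂ = √(μ/r₂) = 7.287 km/s.
Transfer-orbit speed at r₂: v_p = √[μ(2/r₂ − 1/a_t)] = 9.753 km/s.
Second burn Δv₂ = |v₂ − v_p| = 2.466 km/s.
Total Δv = Δv₁ + Δv₂ = 3.817 km/s.

Δv = 3.82 km/s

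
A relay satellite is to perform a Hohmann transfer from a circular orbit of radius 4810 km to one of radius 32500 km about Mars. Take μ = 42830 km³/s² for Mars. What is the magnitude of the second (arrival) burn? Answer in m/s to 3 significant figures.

Δv₂ = 565 m/s

The Hohmann ellipse has a_t = (r₁ + r₂)/2 = 18655 km.
On the circular orbit at r = 32500 km, v_c = √(μ/r) = 1.148 km/s.
Vis-viva on the transfer ellipse at r = 32500 km gives v_t = √[μ(2/r − 1/a_t)] = 0.5829 km/s.
Δv₂ = |v_t − v_c| = |0.5829 − 1.148| = 0.5651 km/s.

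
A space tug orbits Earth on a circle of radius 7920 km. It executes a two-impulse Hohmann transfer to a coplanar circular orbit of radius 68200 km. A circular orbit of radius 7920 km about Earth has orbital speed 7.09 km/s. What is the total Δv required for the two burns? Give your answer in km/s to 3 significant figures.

Δv = 3.71 km/s

From the circular-orbit relation v² = μ/r at r = 7920 km: μ = v²r = (7.09)² × 7920 = 3.98123×10^5 km³/s².
Semi-major axis of the transfer orbit: a_t = (7920 + 68200)/2 = 38060 km.
Circular speed at r₁: v₁ = √(μ/r₁) = √(3.98123×10^5/7920) = 7.090 km/s.
On the transfer ellipse at r₁, vis-viva gives v_p = √[μ(2/r₁ − 1/a_t)] = 9.491 km/s.
First burn Δv₁ = |v_p − v₁| = 2.401 km/s.
At r₂, v₂ = √(μ/r₂) = 2.416 km/s.
Transfer-orbit speed at r₂: v_a = √[μ(2/r₂ − 1/a_t)] = 1.102 km/s.
Second burn Δv₂ = |v₂ − v_a| = 1.314 km/s.
Δv = Δv₁ + Δv₂ = 2.401 + 1.314 = 3.715 km/s.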